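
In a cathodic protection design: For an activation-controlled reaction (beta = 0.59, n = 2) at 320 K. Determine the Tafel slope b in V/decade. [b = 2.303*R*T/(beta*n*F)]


Apply the Tafel slope relation: b = 2.303*R*T/(beta*n*F)
Numerator: 2.303 * 8.314 * 320 = 6127.09
Denominator: 0.59 * 2 * 96485 = 113852.3
b = 6127.09 / 113852.3 = 0.054 V/decade

0.054 V/decade


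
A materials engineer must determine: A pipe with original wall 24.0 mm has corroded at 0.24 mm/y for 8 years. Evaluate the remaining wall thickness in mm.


Remaining wall = original − CR × time
t = 24.0 − 0.24*8 = 24.0 − 1.92 = 22.08 mm

22.08 mm


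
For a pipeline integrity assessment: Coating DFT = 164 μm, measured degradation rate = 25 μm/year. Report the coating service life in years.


Service life = thickness / degradation rate
Life = 164 / 25 = 6.6 years

6.6 years


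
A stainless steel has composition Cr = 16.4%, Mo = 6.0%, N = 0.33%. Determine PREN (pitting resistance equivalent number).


Apply the PREN formula: PREN = Cr + 3.3*Mo + 16*N
PREN = 16.4 + 3.3*6.0 + 16*0.33
PREN = 16.4 + 19.8 + 5.28 = 41.48

41.48


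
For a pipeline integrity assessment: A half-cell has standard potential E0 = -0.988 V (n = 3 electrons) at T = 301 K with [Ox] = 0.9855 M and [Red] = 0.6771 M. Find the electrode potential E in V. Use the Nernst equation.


Apply the Nernst equation: E = E0 + (RT/nF)*ln([Ox]/[Red])
Step 1: RT/nF = 8.314*301/(3*96485) = 0.00864561 V
Step 2: [Ox]/[Red] = 0.9855/0.6771 = 1.455472
Step 3: ln(1.455472) = 0.37533
Step 4: correction = 0.00864561 * 0.37533 = 0.0032 V
E = -0.988 + 0.0032 = -0.9848 V

-0.9848 V


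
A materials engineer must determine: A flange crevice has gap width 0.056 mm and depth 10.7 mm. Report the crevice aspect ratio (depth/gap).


Aspect ratio = depth / gap
Ratio = 10.7 / 0.056 = 191.1

191.1


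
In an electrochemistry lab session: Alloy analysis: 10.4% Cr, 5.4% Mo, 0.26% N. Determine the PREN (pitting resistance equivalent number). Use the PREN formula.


Apply the PREN formula: PREN = Cr + 3.3*Mo + 16*N
PREN = 10.4 + 3.3*5.4 + 16*0.26
PREN = 10.4 + 17.82 + 4.16 = 32.38

32.38


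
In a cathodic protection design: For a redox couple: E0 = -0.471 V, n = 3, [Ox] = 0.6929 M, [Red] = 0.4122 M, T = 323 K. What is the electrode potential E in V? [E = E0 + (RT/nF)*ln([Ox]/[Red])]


Apply the Nernst equation: E = E0 + (RT/nF)*ln([Ox]/[Red])
Step 1: RT/nF = 8.314*323/(3*96485) = 0.00927751 V
Step 2: [Ox]/[Red] = 0.6929/0.4122 = 1.68098
Step 3: ln(1.68098) = 0.519377
Step 4: correction = 0.00927751 * 0.519377 = 0.005 V
E = -0.471 + 0.005 = -0.466 V

-0.466 V


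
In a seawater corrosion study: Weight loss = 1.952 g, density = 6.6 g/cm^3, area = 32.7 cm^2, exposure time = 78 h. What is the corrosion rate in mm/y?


Apply the mm/y weight-loss relation: CR = 87600 * W / (D * A * T)
Numerator: 87600 * 1.952 = 170995.2
Denominator: 6.6 * 32.7 * 78 = 16833.96
CR = 170995.2 / 16833.96 = 10.15775 mm/y

10.15775 mm/y


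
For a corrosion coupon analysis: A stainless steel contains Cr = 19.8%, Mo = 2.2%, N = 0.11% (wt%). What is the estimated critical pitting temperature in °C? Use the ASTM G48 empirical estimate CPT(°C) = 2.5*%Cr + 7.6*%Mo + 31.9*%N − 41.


Apply the ASTM G48 empirical CPT estimate: CPT(°C) = 2.5*%Cr + 7.6*%Mo + 31.9*%N − 41
2.5*19.8 = 49.5; 7.6*2.2 = 16.72; 31.9*0.11 = 3.509
CPT = 49.5 + 16.72 + 3.509 − 41 = 28.729 °C
Rounded to 0.1 °C: CPT ≈ 28.7 °C

28.7 °C


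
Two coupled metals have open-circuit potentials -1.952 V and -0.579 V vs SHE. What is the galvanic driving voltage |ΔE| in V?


Driving voltage is the absolute potential difference.
|ΔE| = |-1.952 − (-0.579)| = 1.373 V

1.373 V


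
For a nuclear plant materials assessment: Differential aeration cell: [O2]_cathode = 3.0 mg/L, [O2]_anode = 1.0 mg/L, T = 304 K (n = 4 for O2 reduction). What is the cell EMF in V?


Apply the Nernst concentration-cell relation: E = (RT/nF)*ln(C_cathode/C_anode)
RT/nF = 8.314*304/(4*96485) = 0.00654883 V
ln(3.0/1.0) = 1.09861
E = 0.00654883 * 1.09861 = 0.00719 V

0.00719 V


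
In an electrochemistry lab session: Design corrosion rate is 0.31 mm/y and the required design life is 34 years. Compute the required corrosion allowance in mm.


Corrosion allowance = CR × design life
CA = 0.31 * 34 = 10.54 mm

10.54 mm


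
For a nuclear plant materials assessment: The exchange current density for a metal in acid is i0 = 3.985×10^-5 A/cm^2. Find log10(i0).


i0 = 3.985×10^-5 A/cm^2
log10(i0) = -4.4

-4.4


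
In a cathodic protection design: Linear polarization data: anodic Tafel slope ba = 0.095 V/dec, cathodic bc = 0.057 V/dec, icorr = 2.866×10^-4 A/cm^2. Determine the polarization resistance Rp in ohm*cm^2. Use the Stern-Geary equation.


Apply the Stern-Geary equation: Rp = ba*bc / (2.303*icorr*(ba+bc))
ba*bc = 0.095*0.057 = 0.005415
ba+bc = 0.152; 2.303*icorr*(ba+bc) = 2.303*2.866×10^-4*0.152 = 1.0032605×10^-4
Rp = 0.005415 / 1.0032605×10^-4 = 54.0 ohm*cm^2

54.0 ohm*cm^2


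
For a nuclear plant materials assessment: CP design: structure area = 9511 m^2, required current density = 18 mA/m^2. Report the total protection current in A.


I = area * current density, then convert mA → A (÷1000)
I = 9511 * 18 / 1000 = 171.2 A

171.2 A


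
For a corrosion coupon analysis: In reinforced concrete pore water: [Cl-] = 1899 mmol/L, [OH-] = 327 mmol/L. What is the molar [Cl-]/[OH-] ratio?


Threshold parameter = [Cl-] / [OH-] (molar basis; both in mmol/L, so units cancel)
Ratio = 1899 / 327 = 5.81

5.81


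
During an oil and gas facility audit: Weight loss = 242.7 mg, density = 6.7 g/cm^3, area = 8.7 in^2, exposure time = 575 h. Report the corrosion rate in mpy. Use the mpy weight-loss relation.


Apply the mpy weight-loss relation: CR = 534 * W / (D * A * T)
Numerator: 534 * 242.7 = 129601.8
Denominator: 6.7 * 8.7 * 575 = 33516.75
CR = 129601.8 / 33516.75 = 3.867 mpy

3.867 mpy


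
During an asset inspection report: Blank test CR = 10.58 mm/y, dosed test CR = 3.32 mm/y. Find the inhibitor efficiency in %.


Apply the inhibitor-efficiency definition: IE = (CR_blank − CR_inh)/CR_blank × 100
IE = (10.58 − 3.32) / 10.58 × 100
IE = 7.26 / 10.58 × 100 = 68.6 %

68.6 %


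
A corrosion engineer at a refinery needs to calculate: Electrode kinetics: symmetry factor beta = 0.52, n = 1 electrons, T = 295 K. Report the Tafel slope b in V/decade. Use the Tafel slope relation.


Apply the Tafel slope relation: b = 2.303*R*T/(beta*n*F)
Numerator: 2.303 * 8.314 * 295 = 5648.41
Denominator: 0.52 * 1 * 96485 = 50172.2
b = 5648.41 / 50172.2 = 0.1126 V/decade

0.1126 V/decade


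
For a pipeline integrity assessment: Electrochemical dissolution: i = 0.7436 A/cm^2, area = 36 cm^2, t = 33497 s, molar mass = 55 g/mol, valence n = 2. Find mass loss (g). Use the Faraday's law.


Apply Faraday's law: m = i*A*t*M / (n*F)
Total charge passed Q = i*A*t = 0.7436*36*33497 = 896701.2912 C
m = Q*M/(n*F) = 896701.2912*55/(2*96485) = 255.5764 g

255.5764 g


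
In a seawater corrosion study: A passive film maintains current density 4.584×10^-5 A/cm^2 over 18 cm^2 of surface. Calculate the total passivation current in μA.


I = i_pass * A, then convert A → μA (×10^6)
I = 4.584×10^-5 * 18 * 10^6 = 825.12 μA

825.12 μA


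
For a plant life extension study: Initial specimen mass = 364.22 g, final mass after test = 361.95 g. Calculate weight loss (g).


Weight loss = initial − final
WL = 364.22 − 361.95 = 2.27 g

2.27 g


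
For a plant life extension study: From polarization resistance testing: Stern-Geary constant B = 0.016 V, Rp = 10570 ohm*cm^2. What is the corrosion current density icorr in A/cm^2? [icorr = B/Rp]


Apply the Stern-Geary relation: icorr = B / Rp
icorr = 0.016 / 10570 = 1.514×10^-6 A/cm^2

1.514×10^-6 A/cm^2


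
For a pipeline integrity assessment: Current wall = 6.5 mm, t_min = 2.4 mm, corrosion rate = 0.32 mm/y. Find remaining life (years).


Apply the remaining-life relation: RL = (t_current − t_min) / CR
RL = (6.5 − 2.4) / 0.32 = 4.1 / 0.32 = 12.8 years

12.8 years


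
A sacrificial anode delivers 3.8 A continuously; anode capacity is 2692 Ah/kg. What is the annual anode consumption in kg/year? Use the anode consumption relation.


Annual consumption = current * hours per year / capacity
Rate = 3.8 * 8760 / 2692 = 12.4 kg/year

12.4 kg/year


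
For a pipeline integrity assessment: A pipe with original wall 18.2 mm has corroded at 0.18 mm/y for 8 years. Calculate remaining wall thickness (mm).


Remaining wall = original − CR × time
t = 18.2 − 0.18*8 = 18.2 − 1.44 = 16.76 mm

16.76 mm


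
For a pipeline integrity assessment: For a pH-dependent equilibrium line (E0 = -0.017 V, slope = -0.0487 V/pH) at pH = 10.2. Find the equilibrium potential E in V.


Apply the Pourbaix line equation: E = E0 + slope*pH
E = -0.017 + (-0.0487)*10.2 = -0.017 + (-0.49674) = -0.51374 V
Rounded to 4 decimal places: E = -0.5137 V

-0.5137 V


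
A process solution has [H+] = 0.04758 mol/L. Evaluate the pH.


pH = −log10[H+]
pH = −log10(0.04758) = 1.32

1.32


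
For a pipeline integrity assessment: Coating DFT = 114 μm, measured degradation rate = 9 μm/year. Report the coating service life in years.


Service life = thickness / degradation rate
Life = 114 / 9 = 12.7 years

12.7 years


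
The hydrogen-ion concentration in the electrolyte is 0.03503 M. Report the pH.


pH = −log10[H+]
pH = −log10(0.03503) = 1.46

1.46


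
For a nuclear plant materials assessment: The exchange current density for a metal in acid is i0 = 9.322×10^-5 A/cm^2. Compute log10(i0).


i0 = 9.322×10^-5 A/cm^2
log10(i0) = -4.03

-4.03


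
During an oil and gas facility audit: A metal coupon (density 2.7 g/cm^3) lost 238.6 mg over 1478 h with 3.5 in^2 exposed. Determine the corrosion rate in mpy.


Apply the mpy weight-loss relation: CR = 534 * W / (D * A * T)
Numerator: 534 * 238.6 = 127412.4
Denominator: 2.7 * 3.5 * 1478 = 13967.1
CR = 127412.4 / 13967.1 = 9.1223 mpy

9.1223 mpy


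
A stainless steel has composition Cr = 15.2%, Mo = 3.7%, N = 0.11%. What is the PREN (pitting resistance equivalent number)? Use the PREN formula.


Apply the PREN formula: PREN = Cr + 3.3*Mo + 16*N
PREN = 15.2 + 3.3*3.7 + 16*0.11
PREN = 15.2 + 12.21 + 1.76 = 29.17

29.17


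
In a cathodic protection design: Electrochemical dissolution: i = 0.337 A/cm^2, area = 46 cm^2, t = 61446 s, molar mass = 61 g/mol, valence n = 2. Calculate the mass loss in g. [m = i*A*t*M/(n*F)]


Apply Faraday's law: m = i*A*t*M / (n*F)
Total charge passed Q = i*A*t = 0.337*46*61446 = 952535.892 C
m = Q*M/(n*F) = 952535.892*61/(2*96485) = 301.10737 g

301.10737 g


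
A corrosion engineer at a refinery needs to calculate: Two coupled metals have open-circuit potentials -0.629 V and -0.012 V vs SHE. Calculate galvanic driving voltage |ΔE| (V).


Driving voltage is the absolute potential difference.
|ΔE| = |-0.629 − (-0.012)| = 0.617 V

0.617 V


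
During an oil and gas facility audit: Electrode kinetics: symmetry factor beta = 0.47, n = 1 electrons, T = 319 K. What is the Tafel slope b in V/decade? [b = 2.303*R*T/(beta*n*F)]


Apply the Tafel slope relation: b = 2.303*R*T/(beta*n*F)
Numerator: 2.303 * 8.314 * 319 = 6107.94
Denominator: 0.47 * 1 * 96485 = 45347.95
b = 6107.94 / 45347.95 = 0.1347 V/decade

0.1347 V/decade


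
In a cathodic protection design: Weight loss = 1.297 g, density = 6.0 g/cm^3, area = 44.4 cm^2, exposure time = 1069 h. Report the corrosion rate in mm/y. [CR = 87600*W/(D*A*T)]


Apply the mm/y weight-loss relation: CR = 87600 * W / (D * A * T)
Numerator: 87600 * 1.297 = 113617.2
Denominator: 6.0 * 44.4 * 1069 = 284781.6
CR = 113617.2 / 284781.6 = 0.39896 mm/y

0.39896 mm/y


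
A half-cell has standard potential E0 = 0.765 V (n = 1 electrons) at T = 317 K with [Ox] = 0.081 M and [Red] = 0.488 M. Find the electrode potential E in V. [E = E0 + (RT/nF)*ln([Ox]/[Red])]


Apply the Nernst equation: E = E0 + (RT/nF)*ln([Ox]/[Red])
Step 1: RT/nF = 8.314*317/(1*96485) = 0.02731552 V
Step 2: [Ox]/[Red] = 0.081/0.488 = 0.165984
Step 3: ln(0.165984) = -1.795864
Step 4: correction = 0.02731552 * -1.795864 = -0.049 V
E = 0.765 + -0.049 = 0.716 V

0.716 V


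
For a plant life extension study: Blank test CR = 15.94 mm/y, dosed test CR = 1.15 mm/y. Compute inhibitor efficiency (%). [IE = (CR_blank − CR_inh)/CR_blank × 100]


Apply the inhibitor-efficiency definition: IE = (CR_blank − CR_inh)/CR_blank × 100
IE = (15.94 − 1.15) / 15.94 × 100
IE = 14.79 / 15.94 × 100 = 92.8 %

92.8 %


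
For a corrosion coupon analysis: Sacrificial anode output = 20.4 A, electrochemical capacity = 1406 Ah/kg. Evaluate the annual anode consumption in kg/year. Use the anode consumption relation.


Annual consumption = current * hours per year / capacity
Rate = 20.4 * 8760 / 1406 = 127.1 kg/year

127.1 kg/year


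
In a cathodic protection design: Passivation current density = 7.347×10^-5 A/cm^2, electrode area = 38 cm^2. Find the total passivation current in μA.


I = i_pass * A, then convert A → μA (×10^6)
I = 7.347×10^-5 * 38 * 10^6 = 2791.86 μA

2791.86 μA


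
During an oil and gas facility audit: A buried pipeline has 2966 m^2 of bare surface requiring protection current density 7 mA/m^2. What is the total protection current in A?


I = area * current density, then convert mA → A (÷1000)
I = 2966 * 7 / 1000 = 20.76 A

20.76 A


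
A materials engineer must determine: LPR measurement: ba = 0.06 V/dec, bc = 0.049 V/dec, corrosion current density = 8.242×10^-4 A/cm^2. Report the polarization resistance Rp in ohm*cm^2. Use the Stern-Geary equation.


Apply the Stern-Geary equation: Rp = ba*bc / (2.303*icorr*(ba+bc))
ba*bc = 0.06*0.049 = 0.00294
ba+bc = 0.109; 2.303*icorr*(ba+bc) = 2.303*8.242×10^-4*0.109 = 2.0689645×10^-4
Rp = 0.00294 / 2.0689645×10^-4 = 14.21 ohm*cm^2

14.21 ohm*cm^2


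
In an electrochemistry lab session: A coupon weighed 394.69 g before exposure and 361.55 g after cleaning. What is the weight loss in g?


Weight loss = initial − final
WL = 394.69 − 361.55 = 33.14 g

33.14 g


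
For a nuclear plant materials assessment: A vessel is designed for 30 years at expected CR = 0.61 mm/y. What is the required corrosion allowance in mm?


Corrosion allowance = CR × design life
CA = 0.61 * 30 = 18.3 mm

18.3 mm


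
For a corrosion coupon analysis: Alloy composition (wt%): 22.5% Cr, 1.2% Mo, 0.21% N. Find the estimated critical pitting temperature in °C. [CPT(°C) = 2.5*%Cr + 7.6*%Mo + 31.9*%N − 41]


Apply the ASTM G48 empirical CPT estimate: CPT(°C) = 2.5*%Cr + 7.6*%Mo + 31.9*%N − 41
2.5*22.5 = 56.25; 7.6*1.2 = 9.12; 31.9*0.21 = 6.699
CPT = 56.25 + 9.12 + 6.699 − 41 = 31.069 °C
Rounded to 0.1 °C: CPT ≈ 31.1 °C

31.1 °C


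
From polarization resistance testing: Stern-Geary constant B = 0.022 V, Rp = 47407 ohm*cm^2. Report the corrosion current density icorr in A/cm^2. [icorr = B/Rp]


Apply the Stern-Geary relation: icorr = B / Rp
icorr = 0.022 / 47407 = 4.641×10^-7 A/cm^2

4.641×10^-7 A/cm^2


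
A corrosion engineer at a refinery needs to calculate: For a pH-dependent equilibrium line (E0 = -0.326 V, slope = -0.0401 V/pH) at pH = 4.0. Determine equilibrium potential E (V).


Apply the Pourbaix line equation: E = E0 + slope*pH
E = -0.326 + (-0.0401)*4.0 = -0.326 + (-0.1604) = -0.4864 V
Rounded to 3 decimal places: E = -0.486 V

-0.486 V


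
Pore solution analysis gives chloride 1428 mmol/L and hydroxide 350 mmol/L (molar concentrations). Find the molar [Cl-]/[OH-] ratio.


Threshold parameter = [Cl-] / [OH-] (molar basis; both in mmol/L, so units cancel)
Ratio = 1428 / 350 = 4.08

4.08


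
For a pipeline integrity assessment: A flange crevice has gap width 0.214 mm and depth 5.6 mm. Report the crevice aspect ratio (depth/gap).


Aspect ratio = depth / gap
Ratio = 5.6 / 0.214 = 26.2

26.2


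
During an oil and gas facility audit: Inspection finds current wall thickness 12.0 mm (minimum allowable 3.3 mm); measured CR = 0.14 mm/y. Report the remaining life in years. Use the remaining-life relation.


Apply the remaining-life relation: RL = (t_current − t_min) / CR
RL = (12.0 − 3.3) / 0.14 = 8.7 / 0.14 = 62.1 years

62.1 years


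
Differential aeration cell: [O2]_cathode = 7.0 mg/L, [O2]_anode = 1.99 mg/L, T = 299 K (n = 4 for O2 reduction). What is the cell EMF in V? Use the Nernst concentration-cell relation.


Apply the Nernst concentration-cell relation: E = (RT/nF)*ln(C_cathode/C_anode)
RT/nF = 8.314*299/(4*96485) = 0.00644112 V
ln(7.0/1.99) = 1.25778
E = 0.00644112 * 1.25778 = 0.0081 V

0.0081 V


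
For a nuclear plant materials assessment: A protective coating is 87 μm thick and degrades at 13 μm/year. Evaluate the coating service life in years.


Service life = thickness / degradation rate
Life = 87 / 13 = 6.7 years

6.7 years


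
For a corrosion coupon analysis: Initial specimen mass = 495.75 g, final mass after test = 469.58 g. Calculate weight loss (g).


Weight loss = initial − final
WL = 495.75 − 469.58 = 26.17 g

26.17 g


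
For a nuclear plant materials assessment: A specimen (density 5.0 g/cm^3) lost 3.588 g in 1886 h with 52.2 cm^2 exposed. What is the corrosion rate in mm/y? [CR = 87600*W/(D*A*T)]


Apply the mm/y weight-loss relation: CR = 87600 * W / (D * A * T)
Numerator: 87600 * 3.588 = 314308.8
Denominator: 5.0 * 52.2 * 1886 = 492246.0
CR = 314308.8 / 492246.0 = 0.6385 mm/y

0.6385 mm/y


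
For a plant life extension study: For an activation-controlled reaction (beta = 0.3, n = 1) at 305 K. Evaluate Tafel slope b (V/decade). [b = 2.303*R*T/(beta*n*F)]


Apply the Tafel slope relation: b = 2.303*R*T/(beta*n*F)
Numerator: 2.303 * 8.314 * 305 = 5839.88
Denominator: 0.3 * 1 * 96485 = 28945.5
b = 5839.88 / 28945.5 = 0.2018 V/decade

0.2018 V/decade


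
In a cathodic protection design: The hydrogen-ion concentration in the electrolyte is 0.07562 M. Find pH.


pH = −log10[H+]
pH = −log10(0.07562) = 1.12

1.12


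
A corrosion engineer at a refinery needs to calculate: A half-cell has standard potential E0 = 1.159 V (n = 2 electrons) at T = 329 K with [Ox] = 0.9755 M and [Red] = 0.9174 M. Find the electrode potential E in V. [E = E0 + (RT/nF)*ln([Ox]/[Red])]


Apply the Nernst equation: E = E0 + (RT/nF)*ln([Ox]/[Red])
Step 1: RT/nF = 8.314*329/(2*96485) = 0.01417477 V
Step 2: [Ox]/[Red] = 0.9755/0.9174 = 1.063331
Step 3: ln(1.063331) = 0.061406
Step 4: correction = 0.01417477 * 0.061406 = 0.0009 V
E = 1.159 + 0.0009 = 1.1599 V

1.1599 V


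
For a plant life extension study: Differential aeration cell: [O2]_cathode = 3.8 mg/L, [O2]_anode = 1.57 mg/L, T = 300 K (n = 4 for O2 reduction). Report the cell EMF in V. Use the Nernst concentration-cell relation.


Apply the Nernst concentration-cell relation: E = (RT/nF)*ln(C_cathode/C_anode)
RT/nF = 8.314*300/(4*96485) = 0.00646266 V
ln(3.8/1.57) = 0.88393
E = 0.00646266 * 0.88393 = 0.00571 V

0.00571 V


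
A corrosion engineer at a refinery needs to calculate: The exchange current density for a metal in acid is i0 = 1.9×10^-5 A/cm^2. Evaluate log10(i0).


i0 = 1.9×10^-5 A/cm^2
log10(i0) = -4.721

-4.721


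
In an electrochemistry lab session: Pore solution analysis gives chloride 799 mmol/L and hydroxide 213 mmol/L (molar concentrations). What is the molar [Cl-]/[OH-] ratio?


Threshold parameter = [Cl-] / [OH-] (molar basis; both in mmol/L, so units cancel)
Ratio = 799 / 213 = 3.75

3.75


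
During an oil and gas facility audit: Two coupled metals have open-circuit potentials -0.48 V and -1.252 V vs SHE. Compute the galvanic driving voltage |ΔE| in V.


Driving voltage is the absolute potential difference.
|ΔE| = |-0.48 − (-1.252)| = 0.772 V

0.772 V


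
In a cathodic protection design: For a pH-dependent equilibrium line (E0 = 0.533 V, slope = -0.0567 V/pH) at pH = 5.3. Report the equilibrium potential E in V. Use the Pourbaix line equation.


Apply the Pourbaix line equation: E = E0 + slope*pH
E = 0.533 + (-0.0567)*5.3 = 0.533 + (-0.30051) = 0.23249 V
Rounded to 3 decimal places: E = 0.232 V

0.232 V


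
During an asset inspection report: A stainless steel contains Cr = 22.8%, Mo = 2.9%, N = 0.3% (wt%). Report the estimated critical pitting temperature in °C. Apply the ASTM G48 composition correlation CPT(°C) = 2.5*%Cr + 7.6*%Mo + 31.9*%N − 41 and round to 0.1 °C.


Apply the ASTM G48 empirical CPT estimate: CPT(°C) = 2.5*%Cr + 7.6*%Mo + 31.9*%N − 41
2.5*22.8 = 57; 7.6*2.9 = 22.04; 31.9*0.3 = 9.57
CPT = 57 + 22.04 + 9.57 − 41 = 47.61 °C
Rounded to 0.1 °C: CPT ≈ 47.6 °C

47.6 °C


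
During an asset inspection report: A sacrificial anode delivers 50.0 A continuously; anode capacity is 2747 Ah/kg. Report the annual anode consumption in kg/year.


Annual consumption = current * hours per year / capacity
Rate = 50.0 * 8760 / 2747 = 159.4 kg/year

159.4 kg/year


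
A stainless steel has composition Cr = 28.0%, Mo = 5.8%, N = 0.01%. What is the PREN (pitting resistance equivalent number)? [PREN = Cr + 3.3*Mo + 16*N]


Apply the PREN formula: PREN = Cr + 3.3*Mo + 16*N
PREN = 28.0 + 3.3*5.8 + 16*0.01
PREN = 28.0 + 19.14 + 0.16 = 47.3

47.3


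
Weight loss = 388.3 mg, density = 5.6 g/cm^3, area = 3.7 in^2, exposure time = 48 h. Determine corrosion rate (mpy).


Apply the mpy weight-loss relation: CR = 534 * W / (D * A * T)
Numerator: 534 * 388.3 = 207352.2
Denominator: 5.6 * 3.7 * 48 = 994.56
CR = 207352.2 / 994.56 = 208.4864 mpy

208.4864 mpy


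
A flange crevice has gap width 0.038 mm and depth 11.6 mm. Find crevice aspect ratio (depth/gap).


Aspect ratio = depth / gap
Ratio = 11.6 / 0.038 = 305.3

305.3


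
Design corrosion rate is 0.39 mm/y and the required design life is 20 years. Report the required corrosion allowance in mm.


Corrosion allowance = CR × design life
CA = 0.39 * 20 = 7.8 mm

7.8 mm


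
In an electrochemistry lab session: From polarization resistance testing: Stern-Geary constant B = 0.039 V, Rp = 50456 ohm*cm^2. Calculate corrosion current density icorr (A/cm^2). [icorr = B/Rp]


Apply the Stern-Geary relation: icorr = B / Rp
icorr = 0.039 / 50456 = 7.73×10^-7 A/cm^2

7.73×10^-7 A/cm^2


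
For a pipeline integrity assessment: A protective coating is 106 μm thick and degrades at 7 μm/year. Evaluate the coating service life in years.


Service life = thickness / degradation rate
Life = 106 / 7 = 15.1 years

15.1 years


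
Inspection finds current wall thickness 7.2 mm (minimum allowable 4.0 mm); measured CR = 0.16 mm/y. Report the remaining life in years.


Apply the remaining-life relation: RL = (t_current − t_min) / CR
RL = (7.2 − 4.0) / 0.16 = 3.2 / 0.16 = 20.0 years

20.0 years


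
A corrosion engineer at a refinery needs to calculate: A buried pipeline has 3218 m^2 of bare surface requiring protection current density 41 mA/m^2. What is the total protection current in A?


I = area * current density, then convert mA → A (÷1000)
I = 3218 * 41 / 1000 = 131.94 A

131.94 A


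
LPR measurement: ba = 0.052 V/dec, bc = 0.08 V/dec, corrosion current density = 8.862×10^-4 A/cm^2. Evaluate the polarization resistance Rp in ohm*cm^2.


Apply the Stern-Geary equation: Rp = ba*bc / (2.303*icorr*(ba+bc))
ba*bc = 0.052*0.08 = 0.00416
ba+bc = 0.132; 2.303*icorr*(ba+bc) = 2.303*8.862×10^-4*0.132 = 2.6940126×10^-4
Rp = 0.00416 / 2.6940126×10^-4 = 15.44 ohm*cm^2

15.44 ohm*cm^2


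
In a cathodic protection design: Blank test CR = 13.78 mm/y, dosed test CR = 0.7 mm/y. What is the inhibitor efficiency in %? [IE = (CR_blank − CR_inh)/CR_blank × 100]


Apply the inhibitor-efficiency definition: IE = (CR_blank − CR_inh)/CR_blank × 100
IE = (13.78 − 0.7) / 13.78 × 100
IE = 13.08 / 13.78 × 100 = 94.9 %

94.9 %


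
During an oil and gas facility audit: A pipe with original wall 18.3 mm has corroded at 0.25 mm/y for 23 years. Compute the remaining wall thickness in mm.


Remaining wall = original − CR × time
t = 18.3 − 0.25*23 = 18.3 − 5.75 = 12.55 mm

12.55 mm


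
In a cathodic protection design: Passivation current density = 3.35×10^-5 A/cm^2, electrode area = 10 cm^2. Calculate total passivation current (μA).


I = i_pass * A, then convert A → μA (×10^6)
I = 3.35×10^-5 * 10 * 10^6 = 335.0 μA

335.0 μA


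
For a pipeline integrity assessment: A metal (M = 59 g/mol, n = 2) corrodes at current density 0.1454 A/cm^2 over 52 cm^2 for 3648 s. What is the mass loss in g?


Apply Faraday's law: m = i*A*t*M / (n*F)
Total charge passed Q = i*A*t = 0.1454*52*3648 = 27581.7984 C
m = Q*M/(n*F) = 27581.7984*59/(2*96485) = 8.43305 g

8.43305 g


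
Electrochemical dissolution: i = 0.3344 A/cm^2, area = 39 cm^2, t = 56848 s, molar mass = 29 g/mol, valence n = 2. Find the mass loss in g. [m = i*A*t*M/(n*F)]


Apply Faraday's law: m = i*A*t*M / (n*F)
Total charge passed Q = i*A*t = 0.3344*39*56848 = 741388.8768 C
m = Q*M/(n*F) = 741388.8768*29/(2*96485) = 111.41772 g

111.41772 g


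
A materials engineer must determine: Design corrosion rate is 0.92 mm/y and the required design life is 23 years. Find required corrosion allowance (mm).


Corrosion allowance = CR × design life
CA = 0.92 * 23 = 21.16 mm

21.16 mm


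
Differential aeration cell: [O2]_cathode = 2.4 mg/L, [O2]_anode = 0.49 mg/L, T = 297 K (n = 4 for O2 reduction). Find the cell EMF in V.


Apply the Nernst concentration-cell relation: E = (RT/nF)*ln(C_cathode/C_anode)
RT/nF = 8.314*297/(4*96485) = 0.00639804 V
ln(2.4/0.49) = 1.58882
E = 0.00639804 * 1.58882 = 0.01017 V

0.01017 V


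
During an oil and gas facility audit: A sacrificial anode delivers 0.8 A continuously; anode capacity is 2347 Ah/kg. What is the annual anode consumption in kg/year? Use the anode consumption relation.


Annual consumption = current * hours per year / capacity
Rate = 0.8 * 8760 / 2347 = 3.0 kg/year

3.0 kg/year


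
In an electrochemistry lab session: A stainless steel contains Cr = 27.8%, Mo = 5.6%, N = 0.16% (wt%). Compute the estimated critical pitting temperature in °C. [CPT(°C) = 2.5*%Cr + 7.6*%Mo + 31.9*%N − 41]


Apply the ASTM G48 empirical CPT estimate: CPT(°C) = 2.5*%Cr + 7.6*%Mo + 31.9*%N − 41
2.5*27.8 = 69.5; 7.6*5.6 = 42.56; 31.9*0.16 = 5.104
CPT = 69.5 + 42.56 + 5.104 − 41 = 76.164 °C
Rounded to 0.1 °C: CPT ≈ 76.2 °C

76.2 °C


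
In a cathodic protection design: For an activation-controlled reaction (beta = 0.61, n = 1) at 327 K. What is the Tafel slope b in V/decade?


Apply the Tafel slope relation: b = 2.303*R*T/(beta*n*F)
Numerator: 2.303 * 8.314 * 327 = 6261.12
Denominator: 0.61 * 1 * 96485 = 58855.85
b = 6261.12 / 58855.85 = 0.1064 V/decade

0.1064 V/decade


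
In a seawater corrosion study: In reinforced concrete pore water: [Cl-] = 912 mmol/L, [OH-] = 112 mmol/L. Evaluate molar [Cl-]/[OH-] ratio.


Threshold parameter = [Cl-] / [OH-] (molar basis; both in mmol/L, so units cancel)
Ratio = 912 / 112 = 8.14

8.14


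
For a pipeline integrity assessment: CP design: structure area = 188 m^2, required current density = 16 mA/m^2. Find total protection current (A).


I = area * current density, then convert mA → A (÷1000)
I = 188 * 16 / 1000 = 3.01 A

3.01 A


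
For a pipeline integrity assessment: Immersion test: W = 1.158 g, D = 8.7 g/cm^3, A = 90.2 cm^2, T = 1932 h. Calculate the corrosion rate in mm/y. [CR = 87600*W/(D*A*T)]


Apply the mm/y weight-loss relation: CR = 87600 * W / (D * A * T)
Numerator: 87600 * 1.158 = 101440.8
Denominator: 8.7 * 90.2 * 1932 = 1516117.68
CR = 101440.8 / 1516117.68 = 0.066908 mm/y

0.066908 mm/y


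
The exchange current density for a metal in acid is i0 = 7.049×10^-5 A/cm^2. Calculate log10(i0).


i0 = 7.049×10^-5 A/cm^2
log10(i0) = -4.152

-4.152


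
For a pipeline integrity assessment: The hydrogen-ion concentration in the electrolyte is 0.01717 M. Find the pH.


pH = −log10[H+]
pH = −log10(0.01717) = 1.77

1.77


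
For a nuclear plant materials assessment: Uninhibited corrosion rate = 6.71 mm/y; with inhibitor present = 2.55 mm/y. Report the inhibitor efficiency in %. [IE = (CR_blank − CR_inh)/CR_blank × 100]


Apply the inhibitor-efficiency definition: IE = (CR_blank − CR_inh)/CR_blank × 100
IE = (6.71 − 2.55) / 6.71 × 100
IE = 4.16 / 6.71 × 100 = 62.0 %

62.0 %


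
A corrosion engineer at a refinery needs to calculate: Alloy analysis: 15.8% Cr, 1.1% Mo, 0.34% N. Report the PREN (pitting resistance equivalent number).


Apply the PREN formula: PREN = Cr + 3.3*Mo + 16*N
PREN = 15.8 + 3.3*1.1 + 16*0.34
PREN = 15.8 + 3.63 + 5.44 = 24.87

24.87


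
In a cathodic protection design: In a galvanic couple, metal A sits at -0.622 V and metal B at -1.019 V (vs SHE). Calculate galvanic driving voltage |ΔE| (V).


Driving voltage is the absolute potential difference.
|ΔE| = |-0.622 − (-1.019)| = 0.397 V

0.397 V


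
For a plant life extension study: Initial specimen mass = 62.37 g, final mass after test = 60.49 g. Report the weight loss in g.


Weight loss = initial − final
WL = 62.37 − 60.49 = 1.88 g

1.88 g


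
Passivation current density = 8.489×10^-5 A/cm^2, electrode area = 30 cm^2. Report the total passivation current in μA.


I = i_pass * A, then convert A → μA (×10^6)
I = 8.489×10^-5 * 30 * 10^6 = 2546.7 μA

2546.7 μA


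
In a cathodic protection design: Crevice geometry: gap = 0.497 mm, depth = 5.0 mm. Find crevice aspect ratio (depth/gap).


Aspect ratio = depth / gap
Ratio = 5.0 / 0.497 = 10.1

10.1


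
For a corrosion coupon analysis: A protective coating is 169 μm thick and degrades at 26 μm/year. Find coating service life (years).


Service life = thickness / degradation rate
Life = 169 / 26 = 6.5 years

6.5 years


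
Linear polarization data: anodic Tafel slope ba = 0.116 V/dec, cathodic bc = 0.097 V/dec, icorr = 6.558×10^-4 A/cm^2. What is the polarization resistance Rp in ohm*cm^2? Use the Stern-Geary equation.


Apply the Stern-Geary equation: Rp = ba*bc / (2.303*icorr*(ba+bc))
ba*bc = 0.116*0.097 = 0.011252
ba+bc = 0.213; 2.303*icorr*(ba+bc) = 2.303*6.558×10^-4*0.213 = 3.2169548×10^-4
Rp = 0.011252 / 3.2169548×10^-4 = 34.98 ohm*cm^2

34.98 ohm*cm^2


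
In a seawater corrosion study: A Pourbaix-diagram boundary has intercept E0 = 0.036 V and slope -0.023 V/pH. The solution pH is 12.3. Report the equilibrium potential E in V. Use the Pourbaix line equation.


Apply the Pourbaix line equation: E = E0 + slope*pH
E = 0.036 + (-0.023)*12.3 = 0.036 + (-0.2829) = -0.2469 V
Rounded to 4 decimal places: E = -0.2469 V

-0.2469 V


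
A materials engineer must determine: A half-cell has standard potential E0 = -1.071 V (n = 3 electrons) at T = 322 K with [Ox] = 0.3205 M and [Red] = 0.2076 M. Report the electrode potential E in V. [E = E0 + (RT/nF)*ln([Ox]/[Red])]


Apply the Nernst equation: E = E0 + (RT/nF)*ln([Ox]/[Red])
Step 1: RT/nF = 8.314*322/(3*96485) = 0.00924879 V
Step 2: [Ox]/[Red] = 0.3205/0.2076 = 1.543834
Step 3: ln(1.543834) = 0.434269
Step 4: correction = 0.00924879 * 0.434269 = 0.004 V
E = -1.071 + 0.004 = -1.067 V

-1.067 V


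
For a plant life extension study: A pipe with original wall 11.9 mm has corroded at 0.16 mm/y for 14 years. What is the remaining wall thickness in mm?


Remaining wall = original − CR × time
t = 11.9 − 0.16*14 = 11.9 − 2.24 = 9.66 mm

9.66 mm


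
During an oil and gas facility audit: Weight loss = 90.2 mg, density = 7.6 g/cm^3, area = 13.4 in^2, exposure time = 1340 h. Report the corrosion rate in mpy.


Apply the mpy weight-loss relation: CR = 534 * W / (D * A * T)
Numerator: 534 * 90.2 = 48166.8
Denominator: 7.6 * 13.4 * 1340 = 136465.6
CR = 48166.8 / 136465.6 = 0.353 mpy

0.353 mpy


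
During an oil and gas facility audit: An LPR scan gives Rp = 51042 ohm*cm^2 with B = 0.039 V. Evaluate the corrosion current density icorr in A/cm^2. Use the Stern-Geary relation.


Apply the Stern-Geary relation: icorr = B / Rp
icorr = 0.039 / 51042 = 7.641×10^-7 A/cm^2

7.641×10^-7 A/cm^2


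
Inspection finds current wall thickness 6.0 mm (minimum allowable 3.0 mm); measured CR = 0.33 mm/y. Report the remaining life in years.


Apply the remaining-life relation: RL = (t_current − t_min) / CR
RL = (6.0 − 3.0) / 0.33 = 3.0 / 0.33 = 9.1 years

9.1 years


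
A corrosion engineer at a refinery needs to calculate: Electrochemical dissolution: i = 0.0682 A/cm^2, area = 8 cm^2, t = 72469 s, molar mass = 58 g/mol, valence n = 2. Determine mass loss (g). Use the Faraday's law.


Apply Faraday's law: m = i*A*t*M / (n*F)
Total charge passed Q = i*A*t = 0.0682*8*72469 = 39539.0864 C
m = Q*M/(n*F) = 39539.0864*58/(2*96485) = 11.88406 g

11.88406 g


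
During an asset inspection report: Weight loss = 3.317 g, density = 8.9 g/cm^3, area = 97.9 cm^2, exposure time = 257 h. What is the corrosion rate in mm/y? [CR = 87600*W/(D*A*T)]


Apply the mm/y weight-loss relation: CR = 87600 * W / (D * A * T)
Numerator: 87600 * 3.317 = 290569.2
Denominator: 8.9 * 97.9 * 257 = 223926.67
CR = 290569.2 / 223926.67 = 1.2976 mm/y

1.2976 mm/y


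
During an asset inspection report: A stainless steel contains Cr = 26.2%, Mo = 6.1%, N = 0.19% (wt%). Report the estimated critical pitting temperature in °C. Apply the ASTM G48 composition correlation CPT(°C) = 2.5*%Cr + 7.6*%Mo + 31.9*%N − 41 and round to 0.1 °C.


Apply the ASTM G48 empirical CPT estimate: CPT(°C) = 2.5*%Cr + 7.6*%Mo + 31.9*%N − 41
2.5*26.2 = 65.5; 7.6*6.1 = 46.36; 31.9*0.19 = 6.061
CPT = 65.5 + 46.36 + 6.061 − 41 = 76.921 °C
Rounded to 0.1 °C: CPT ≈ 76.9 °C

76.9 °C


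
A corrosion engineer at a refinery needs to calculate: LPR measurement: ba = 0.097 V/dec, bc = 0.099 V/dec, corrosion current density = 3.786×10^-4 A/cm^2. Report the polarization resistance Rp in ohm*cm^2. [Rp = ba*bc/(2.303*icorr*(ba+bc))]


Apply the Stern-Geary equation: Rp = ba*bc / (2.303*icorr*(ba+bc))
ba*bc = 0.097*0.099 = 0.009603
ba+bc = 0.196; 2.303*icorr*(ba+bc) = 2.303*3.786×10^-4*0.196 = 1.708955×10^-4
Rp = 0.009603 / 1.708955×10^-4 = 56.19 ohm*cm^2

56.19 ohm*cm^2


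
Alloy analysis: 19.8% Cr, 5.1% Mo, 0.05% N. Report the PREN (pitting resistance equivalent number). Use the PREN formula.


Apply the PREN formula: PREN = Cr + 3.3*Mo + 16*N
PREN = 19.8 + 3.3*5.1 + 16*0.05
PREN = 19.8 + 16.83 + 0.8 = 37.43

37.43


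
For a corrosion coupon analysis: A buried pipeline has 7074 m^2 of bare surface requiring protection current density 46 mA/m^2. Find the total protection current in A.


I = area * current density, then convert mA → A (÷1000)
I = 7074 * 46 / 1000 = 325.4 A

325.4 A


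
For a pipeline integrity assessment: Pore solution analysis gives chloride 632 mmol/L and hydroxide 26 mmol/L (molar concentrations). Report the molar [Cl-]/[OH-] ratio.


Threshold parameter = [Cl-] / [OH-] (molar basis; both in mmol/L, so units cancel)
Ratio = 632 / 26 = 24.31

24.31


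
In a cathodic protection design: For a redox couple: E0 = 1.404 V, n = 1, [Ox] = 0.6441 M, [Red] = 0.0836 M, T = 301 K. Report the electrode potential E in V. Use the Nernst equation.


Apply the Nernst equation: E = E0 + (RT/nF)*ln([Ox]/[Red])
Step 1: RT/nF = 8.314*301/(1*96485) = 0.02593682 V
Step 2: [Ox]/[Red] = 0.6441/0.0836 = 7.704545
Step 3: ln(7.704545) = 2.04181
Step 4: correction = 0.02593682 * 2.04181 = 0.053 V
E = 1.404 + 0.053 = 1.457 V

1.457 V


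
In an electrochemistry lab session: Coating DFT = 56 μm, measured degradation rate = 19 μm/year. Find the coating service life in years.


Service life = thickness / degradation rate
Life = 56 / 19 = 2.9 years

2.9 years


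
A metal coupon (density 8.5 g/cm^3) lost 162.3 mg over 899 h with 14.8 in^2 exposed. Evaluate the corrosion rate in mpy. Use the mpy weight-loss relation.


Apply the mpy weight-loss relation: CR = 534 * W / (D * A * T)
Numerator: 534 * 162.3 = 86668.2
Denominator: 8.5 * 14.8 * 899 = 113094.2
CR = 86668.2 / 113094.2 = 0.766 mpy

0.766 mpy


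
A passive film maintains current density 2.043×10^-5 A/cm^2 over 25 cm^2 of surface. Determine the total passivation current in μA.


I = i_pass * A, then convert A → μA (×10^6)
I = 2.043×10^-5 * 25 * 10^6 = 510.75 μA

510.75 μA


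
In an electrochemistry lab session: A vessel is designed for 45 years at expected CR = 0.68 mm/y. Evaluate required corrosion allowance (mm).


Corrosion allowance = CR × design life
CA = 0.68 * 45 = 30.6 mm

30.6 mm


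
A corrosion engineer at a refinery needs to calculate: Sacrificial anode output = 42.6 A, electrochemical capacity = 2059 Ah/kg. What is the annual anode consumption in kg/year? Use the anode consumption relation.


Annual consumption = current * hours per year / capacity
Rate = 42.6 * 8760 / 2059 = 181.2 kg/year

181.2 kg/year


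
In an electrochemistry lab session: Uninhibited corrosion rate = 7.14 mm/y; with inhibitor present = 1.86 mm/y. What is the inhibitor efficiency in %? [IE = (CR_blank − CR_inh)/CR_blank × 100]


Apply the inhibitor-efficiency definition: IE = (CR_blank − CR_inh)/CR_blank × 100
IE = (7.14 − 1.86) / 7.14 × 100
IE = 5.28 / 7.14 × 100 = 73.9 %

73.9 %


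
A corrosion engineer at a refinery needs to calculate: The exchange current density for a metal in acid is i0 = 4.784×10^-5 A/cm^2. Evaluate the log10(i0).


i0 = 4.784×10^-5 A/cm^2
log10(i0) = -4.32

-4.32


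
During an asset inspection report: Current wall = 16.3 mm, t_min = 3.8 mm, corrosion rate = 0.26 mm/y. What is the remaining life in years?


Apply the remaining-life relation: RL = (t_current − t_min) / CR
RL = (16.3 − 3.8) / 0.26 = 12.5 / 0.26 = 48.1 years

48.1 years


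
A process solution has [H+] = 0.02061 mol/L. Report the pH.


pH = −log10[H+]
pH = −log10(0.02061) = 1.69

1.69


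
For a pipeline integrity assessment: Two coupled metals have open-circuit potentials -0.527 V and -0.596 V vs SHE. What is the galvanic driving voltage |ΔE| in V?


Driving voltage is the absolute potential difference.
|ΔE| = |-0.527 − (-0.596)| = 0.069 V

0.069 V


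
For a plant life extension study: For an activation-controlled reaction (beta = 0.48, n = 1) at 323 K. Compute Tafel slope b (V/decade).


Apply the Tafel slope relation: b = 2.303*R*T/(beta*n*F)
Numerator: 2.303 * 8.314 * 323 = 6184.53
Denominator: 0.48 * 1 * 96485 = 46312.8
b = 6184.53 / 46312.8 = 0.1335 V/decade

0.1335 V/decade


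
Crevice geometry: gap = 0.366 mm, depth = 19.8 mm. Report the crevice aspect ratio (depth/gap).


Aspect ratio = depth / gap
Ratio = 19.8 / 0.366 = 54.1

54.1


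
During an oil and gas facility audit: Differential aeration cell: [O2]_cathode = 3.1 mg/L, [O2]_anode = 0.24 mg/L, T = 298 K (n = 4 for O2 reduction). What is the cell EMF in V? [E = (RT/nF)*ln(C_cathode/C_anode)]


Apply the Nernst concentration-cell relation: E = (RT/nF)*ln(C_cathode/C_anode)
RT/nF = 8.314*298/(4*96485) = 0.00641958 V
ln(3.1/0.24) = 2.55852
E = 0.00641958 * 2.55852 = 0.01642 V

0.01642 V


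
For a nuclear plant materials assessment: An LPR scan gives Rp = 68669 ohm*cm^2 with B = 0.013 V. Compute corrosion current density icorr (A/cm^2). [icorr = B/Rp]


Apply the Stern-Geary relation: icorr = B / Rp
icorr = 0.013 / 68669 = 1.893×10^-7 A/cm^2

1.893×10^-7 A/cm^2


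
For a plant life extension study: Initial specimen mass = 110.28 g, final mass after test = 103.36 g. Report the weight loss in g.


Weight loss = initial − final
WL = 110.28 − 103.36 = 6.92 g

6.92 g


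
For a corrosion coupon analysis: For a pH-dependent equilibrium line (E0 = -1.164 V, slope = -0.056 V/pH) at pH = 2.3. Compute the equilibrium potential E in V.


Apply the Pourbaix line equation: E = E0 + slope*pH
E = -1.164 + (-0.056)*2.3 = -1.164 + (-0.1288) = -1.2928 V
Rounded to 3 decimal places: E = -1.293 V

-1.293 V
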